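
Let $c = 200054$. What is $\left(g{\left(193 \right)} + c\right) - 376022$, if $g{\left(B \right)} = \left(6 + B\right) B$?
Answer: $-137561$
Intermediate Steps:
$g{\left(B \right)} = B \left(6 + B\right)$
$\left(g{\left(193 \right)} + c\right) - 376022 = \left(193 \left(6 + 193\right) + 200054\right) - 376022 = \left(193 \cdot 199 + 200054\right) - 376022 = \left(38407 + 200054\right) - 376022 = 238461 - 376022 = -137561$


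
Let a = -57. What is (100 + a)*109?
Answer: 4687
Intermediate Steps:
(100 + a)*109 = (100 - 57)*109 = 43*109 = 4687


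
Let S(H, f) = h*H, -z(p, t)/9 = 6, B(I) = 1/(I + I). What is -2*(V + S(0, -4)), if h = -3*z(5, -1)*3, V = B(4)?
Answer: -¼ ≈ -0.25000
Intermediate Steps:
B(I) = 1/(2*I)
V = ⅛ (V = (½)/4 = (½)*(¼) = ⅛ ≈ 0.12500)
z(p, t) = -54 (z(p, t) = -9*6 = -54)
h = 486 (h = -3*(-54)*3 = 162*3 = 486)
S(H, f) = 486*H
-2*(V + S(0, -4)) = -2*(⅛ + 486*0) = -2*(⅛ + 0) = -2*⅛ = -¼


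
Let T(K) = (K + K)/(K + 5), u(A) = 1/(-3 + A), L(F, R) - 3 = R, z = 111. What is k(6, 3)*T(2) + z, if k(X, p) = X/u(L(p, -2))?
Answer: 729/7 ≈ 104.14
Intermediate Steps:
L(F, R) = 3 + R
T(K) = 2*K/(5 + K) (T(K) = (2*K)/(5 + K) = 2*K/(5 + K))
k(X, p) = -2*X (k(X, p) = X/(1/(-3 + (3 - 2))) = X/(1/(-3 + 1)) = X/(1/(-2)) = X/(-½) = X*(-2) = -2*X)
k(6, 3)*T(2) + z = (-2*6)*(2*2/(5 + 2)) + 111 = -24*2/7 + 111 = -12*4/7 + 111 = -48/7 + 111 = 729/7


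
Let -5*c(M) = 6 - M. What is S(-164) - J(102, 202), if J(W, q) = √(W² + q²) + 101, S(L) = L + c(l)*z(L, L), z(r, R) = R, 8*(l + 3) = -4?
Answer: 233/5 - 2*√12802 ≈ -179.69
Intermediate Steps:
l = -7/2 (l = -3 + (⅛)*(-4) = -3 - ½ = -7/2 ≈ -3.5000)
c(M) = -6/5 + M/5 (c(M) = -(6 - M)/5 = -6/5 + M/5)
S(L) = -9*L/10 (S(L) = L + (-6/5 + (⅕)*(-7/2))*L = L + (-6/5 - 7/10)*L = L - 19*L/10 = -9*L/10)
J(W, q) = 101 + √(W² + q²)
S(-164) - J(102, 202) = -9/10*(-164) - (101 + √(102² + 202²)) = 738/5 - (101 + √(10404 + 40804)) = 738/5 - (101 + √51208) = 738/5 - (101 + 2*√12802) = 738/5 + (-101 - 2*√12802) = 233/5 - 2*√12802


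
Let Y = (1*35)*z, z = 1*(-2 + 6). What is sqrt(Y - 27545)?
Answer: 3*I*sqrt(3045) ≈ 165.54*I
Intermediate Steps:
z = 4 (z = 1*4 = 4)
Y = 140 (Y = (1*35)*4 = 35*4 = 140)
sqrt(Y - 27545) = sqrt(140 - 27545) = sqrt(-27405) = 3*I*sqrt(3045)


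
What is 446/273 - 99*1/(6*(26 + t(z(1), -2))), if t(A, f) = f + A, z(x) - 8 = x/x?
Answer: 619/546 ≈ 1.1337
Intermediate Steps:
z(x) = 9 (z(x) = 8 + x/x = 8 + 1 = 9)
t(A, f) = A + f
446/273 - 99*1/(6*(26 + t(z(1), -2))) = 446/273 - 99*1/(6*(26 + (9 - 2))) = 446*(1/273) - 99*1/(6*(26 + 7)) = 446/273 - 99/(33*6) = 446/273 - 99/198 = 446/273 - 99*1/198 = 446/273 - ½ = 619/546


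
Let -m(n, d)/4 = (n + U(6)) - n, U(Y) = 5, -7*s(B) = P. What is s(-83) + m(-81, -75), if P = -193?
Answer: 53/7 ≈ 7.5714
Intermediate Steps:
s(B) = 193/7 (s(B) = -1/7*(-193) = 193/7)
m(n, d) = -20 (m(n, d) = -4*((n + 5) - n) = -4*((5 + n) - n) = -4*5 = -20)
s(-83) + m(-81, -75) = 193/7 - 20 = 53/7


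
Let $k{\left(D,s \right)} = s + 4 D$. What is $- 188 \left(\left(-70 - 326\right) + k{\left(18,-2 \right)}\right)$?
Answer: $61288$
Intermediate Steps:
$- 188 \left(\left(-70 - 326\right) + k{\left(18,-2 \right)}\right) = - 188 \left(\left(-70 - 326\right) + \left(-2 + 4 \cdot 18\right)\right) = - 188 \left(-396 + \left(-2 + 72\right)\right) = - 188 \left(-396 + 70\right) = \left(-188\right) \left(-326\right) = 61288$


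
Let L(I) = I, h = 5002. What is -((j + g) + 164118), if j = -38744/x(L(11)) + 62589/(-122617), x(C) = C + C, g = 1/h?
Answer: -99578088096683/613330234 ≈ -1.6236e+5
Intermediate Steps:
g = 1/5002 ≈ 0.00019992
x(C) = 2*C
j = -216002273/122617 (j = -38744/(2*11) + 62589/(-122617) = -38744/22 + 62589*(-1/122617) = -38744*1/22 - 62589/122617 = -19372/11 - 62589/122617 = -216002273/122617 ≈ -1761.6)
-((j + g) + 164118) = -((-216002273/122617 + 1/5002) + 164118) = -(-1080443246929/613330234 + 164118) = -1*99578088096683/613330234 = -99578088096683/613330234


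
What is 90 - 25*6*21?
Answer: -3060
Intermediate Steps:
90 - 25*6*21 = 90 - 150*21 = 90 - 3150 = -3060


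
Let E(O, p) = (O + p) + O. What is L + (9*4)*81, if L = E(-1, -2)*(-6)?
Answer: 2940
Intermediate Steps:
E(O, p) = p + 2*O
L = 24 (L = (-2 + 2*(-1))*(-6) = (-2 - 2)*(-6) = -4*(-6) = 24)
L + (9*4)*81 = 24 + (9*4)*81 = 24 + 36*81 = 24 + 2916 = 2940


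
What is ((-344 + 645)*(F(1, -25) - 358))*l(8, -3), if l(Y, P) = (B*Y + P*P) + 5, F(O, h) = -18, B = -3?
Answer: 1131760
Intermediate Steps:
l(Y, P) = 5 + P² - 3*Y (l(Y, P) = (-3*Y + P*P) + 5 = (-3*Y + P²) + 5 = (P² - 3*Y) + 5 = 5 + P² - 3*Y)
((-344 + 645)*(F(1, -25) - 358))*l(8, -3) = ((-344 + 645)*(-18 - 358))*(5 + (-3)² - 3*8) = (301*(-376))*(5 + 9 - 24) = -113176*(-10) = 1131760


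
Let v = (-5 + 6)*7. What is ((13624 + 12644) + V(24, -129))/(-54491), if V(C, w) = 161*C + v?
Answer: -30139/54491 ≈ -0.55310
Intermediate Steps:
v = 7 (v = 1*7 = 7)
V(C, w) = 7 + 161*C (V(C, w) = 161*C + 7 = 7 + 161*C)
((13624 + 12644) + V(24, -129))/(-54491) = ((13624 + 12644) + (7 + 161*24))/(-54491) = (26268 + (7 + 3864))*(-1/54491) = (26268 + 3871)*(-1/54491) = 30139*(-1/54491) = -30139/54491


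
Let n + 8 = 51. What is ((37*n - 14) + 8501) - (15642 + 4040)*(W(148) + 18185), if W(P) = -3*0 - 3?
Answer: -357848046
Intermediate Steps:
n = 43 (n = -8 + 51 = 43)
W(P) = -3 (W(P) = 0 - 3 = -3)
((37*n - 14) + 8501) - (15642 + 4040)*(W(148) + 18185) = ((37*43 - 14) + 8501) - (15642 + 4040)*(-3 + 18185) = ((1591 - 14) + 8501) - 19682*18182 = (1577 + 8501) - 1*357858124 = 10078 - 357858124 = -357848046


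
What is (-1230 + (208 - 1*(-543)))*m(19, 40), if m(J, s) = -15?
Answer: 7185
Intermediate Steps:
(-1230 + (208 - 1*(-543)))*m(19, 40) = (-1230 + (208 - 1*(-543)))*(-15) = (-1230 + (208 + 543))*(-15) = (-1230 + 751)*(-15) = -479*(-15) = 7185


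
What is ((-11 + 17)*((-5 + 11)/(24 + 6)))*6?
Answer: 36/5 ≈ 7.2000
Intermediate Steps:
((-11 + 17)*((-5 + 11)/(24 + 6)))*6 = (6*(6/30))*6 = (6*(6*(1/30)))*6 = (6*(⅕))*6 = (6/5)*6 = 36/5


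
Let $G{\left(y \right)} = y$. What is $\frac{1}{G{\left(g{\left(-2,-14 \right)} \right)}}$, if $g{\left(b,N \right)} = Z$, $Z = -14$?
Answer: $- \frac{1}{14} \approx -0.071429$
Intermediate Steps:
$g{\left(b,N \right)} = -14$
$\frac{1}{G{\left(g{\left(-2,-14 \right)} \right)}} = \frac{1}{-14} = - \frac{1}{14}$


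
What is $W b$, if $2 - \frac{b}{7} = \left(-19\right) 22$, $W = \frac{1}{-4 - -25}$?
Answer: $140$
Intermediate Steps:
$W = \frac{1}{21}$ ($W = \frac{1}{-4 + 25} = \frac{1}{21} \approx 0.047619$)
$b = 2940$ ($b = 14 - 7 \left(\left(-19\right) 22\right) = 14 - -2926 = 14 + 2926 = 2940$)
$W b = \frac{1}{21} \cdot 2940 = 140$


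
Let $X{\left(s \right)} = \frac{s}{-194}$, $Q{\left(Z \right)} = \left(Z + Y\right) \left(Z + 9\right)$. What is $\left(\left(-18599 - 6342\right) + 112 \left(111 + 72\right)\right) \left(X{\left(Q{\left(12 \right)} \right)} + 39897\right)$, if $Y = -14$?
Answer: $- \frac{17202283350}{97} \approx -1.7734 \cdot 10^{8}$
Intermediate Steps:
$Q{\left(Z \right)} = \left(-14 + Z\right) \left(9 + Z\right)$ ($Q{\left(Z \right)} = \left(Z - 14\right) \left(Z + 9\right) = \left(-14 + Z\right) \left(9 + Z\right)$)
$X{\left(s \right)} = - \frac{s}{194}$ ($X{\left(s \right)} = s \left(- \frac{1}{194}\right) = - \frac{s}{194}$)
$\left(\left(-18599 - 6342\right) + 112 \left(111 + 72\right)\right) \left(X{\left(Q{\left(12 \right)} \right)} + 39897\right) = \left(\left(-18599 - 6342\right) + 112 \left(111 + 72\right)\right) \left(- \frac{-126 + 12^{2} - 60}{194} + 39897\right) = \left(-24941 + 112 \cdot 183\right) \left(- \frac{-126 + 144 - 60}{194} + 39897\right) = \left(-24941 + 20496\right) \left(\left(- \frac{1}{194}\right) \left(-42\right) + 39897\right) = - 4445 \left(\frac{21}{97} + 39897\right) = \left(-4445\right) \frac{3870030}{97} = - \frac{17202283350}{97}$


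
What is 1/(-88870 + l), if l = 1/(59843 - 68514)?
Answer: -8671/770591771 ≈ -1.1252e-5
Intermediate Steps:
l = -1/8671 (l = 1/(-8671) = -1/8671 ≈ -0.00011533)
1/(-88870 + l) = 1/(-88870 - 1/8671) = 1/(-770591771/8671) = -8671/770591771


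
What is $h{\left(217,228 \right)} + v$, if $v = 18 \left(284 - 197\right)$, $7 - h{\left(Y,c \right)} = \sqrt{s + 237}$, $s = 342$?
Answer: $1573 - \sqrt{579} \approx 1548.9$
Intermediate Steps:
$h{\left(Y,c \right)} = 7 - \sqrt{579}$ ($h{\left(Y,c \right)} = 7 - \sqrt{342 + 237} = 7 - \sqrt{579}$)
$v = 1566$ ($v = 18 \cdot 87 = 1566$)
$h{\left(217,228 \right)} + v = \left(7 - \sqrt{579}\right) + 1566 = 1573 - \sqrt{579}$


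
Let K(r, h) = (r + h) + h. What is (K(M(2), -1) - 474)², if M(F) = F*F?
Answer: 222784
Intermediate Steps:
M(F) = F²
K(r, h) = r + 2*h (K(r, h) = (h + r) + h = r + 2*h)
(K(M(2), -1) - 474)² = ((2² + 2*(-1)) - 474)² = ((4 - 2) - 474)² = (2 - 474)² = (-472)² = 222784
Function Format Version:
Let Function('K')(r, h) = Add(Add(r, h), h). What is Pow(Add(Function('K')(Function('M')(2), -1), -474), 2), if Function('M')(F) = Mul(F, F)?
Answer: 222784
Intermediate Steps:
Function('M')(F) = Pow(F, 2)
Function('K')(r, h) = Add(r, Mul(2, h)) (Function('K')(r, h) = Add(Add(h, r), h) = Add(r, Mul(2, h)))
Pow(Add(Function('K')(Function('M')(2), -1), -474), 2) = Pow(Add(Add(Pow(2, 2), Mul(2, -1)), -474), 2) = Pow(Add(Add(4, -2), -474), 2) = Pow(Add(2, -474), 2) = Pow(-472, 2) = 222784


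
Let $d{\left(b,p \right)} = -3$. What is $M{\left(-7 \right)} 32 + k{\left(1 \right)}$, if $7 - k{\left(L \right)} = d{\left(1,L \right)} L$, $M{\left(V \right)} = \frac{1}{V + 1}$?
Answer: $\frac{14}{3} \approx 4.6667$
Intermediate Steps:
$M{\left(V \right)} = \frac{1}{1 + V}$
$k{\left(L \right)} = 7 + 3 L$ ($k{\left(L \right)} = 7 - - 3 L = 7 + 3 L$)
$M{\left(-7 \right)} 32 + k{\left(1 \right)} = \frac{1}{1 - 7} \cdot 32 + \left(7 + 3 \cdot 1\right) = \frac{1}{-6} \cdot 32 + \left(7 + 3\right) = \left(- \frac{1}{6}\right) 32 + 10 = - \frac{16}{3} + 10 = \frac{14}{3}$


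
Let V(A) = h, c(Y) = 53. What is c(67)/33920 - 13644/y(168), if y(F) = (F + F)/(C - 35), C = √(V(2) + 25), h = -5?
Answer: 909601/640 - 1137*√5/14 ≈ 1239.7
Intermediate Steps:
V(A) = -5
C = 2*√5 (C = √(-5 + 25) = √20 = 2*√5 ≈ 4.4721)
y(F) = 2*F/(-35 + 2*√5) (y(F) = (F + F)/(2*√5 - 35) = (2*F)/(-35 + 2*√5) = 2*F/(-35 + 2*√5))
c(67)/33920 - 13644/y(168) = 53/33920 - 13644/(-14/241*168 - 4/1205*168*√5) = 53*(1/33920) - 13644/(-2352/241 - 672*√5/1205) = 1/640 - 13644/(-2352/241 - 672*√5/1205)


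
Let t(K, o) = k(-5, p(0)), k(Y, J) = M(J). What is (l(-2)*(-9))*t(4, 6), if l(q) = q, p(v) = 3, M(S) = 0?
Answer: 0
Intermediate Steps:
k(Y, J) = 0
t(K, o) = 0
(l(-2)*(-9))*t(4, 6) = -2*(-9)*0 = 18*0 = 0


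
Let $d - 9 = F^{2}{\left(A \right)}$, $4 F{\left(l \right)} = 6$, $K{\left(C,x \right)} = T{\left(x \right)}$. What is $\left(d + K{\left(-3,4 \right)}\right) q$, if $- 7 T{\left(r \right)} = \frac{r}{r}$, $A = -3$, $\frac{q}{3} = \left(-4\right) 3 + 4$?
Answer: $- \frac{1866}{7} \approx -266.57$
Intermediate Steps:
$q = -24$ ($q = 3 \left(\left(-4\right) 3 + 4\right) = 3 \left(-12 + 4\right) = 3 \left(-8\right) = -24$)
$T{\left(r \right)} = - \frac{1}{7}$ ($T{\left(r \right)} = - \frac{r \frac{1}{r}}{7} = \left(- \frac{1}{7}\right) 1 = - \frac{1}{7}$)
$K{\left(C,x \right)} = - \frac{1}{7}$
$F{\left(l \right)} = \frac{3}{2}$ ($F{\left(l \right)} = \frac{1}{4} \cdot 6 = \frac{3}{2}$)
$d = \frac{45}{4}$ ($d = 9 + \left(\frac{3}{2}\right)^{2} = 9 + \frac{9}{4} = \frac{45}{4} \approx 11.25$)
$\left(d + K{\left(-3,4 \right)}\right) q = \left(\frac{45}{4} - \frac{1}{7}\right) \left(-24\right) = \frac{311}{28} \left(-24\right) = - \frac{1866}{7}$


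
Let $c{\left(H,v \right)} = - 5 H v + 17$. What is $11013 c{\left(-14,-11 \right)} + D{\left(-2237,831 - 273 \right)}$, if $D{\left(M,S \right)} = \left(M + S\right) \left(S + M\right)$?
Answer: $-5473748$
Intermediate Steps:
$c{\left(H,v \right)} = 17 - 5 H v$ ($c{\left(H,v \right)} = - 5 H v + 17 = 17 - 5 H v$)
$D{\left(M,S \right)} = \left(M + S\right)^{2}$ ($D{\left(M,S \right)} = \left(M + S\right) \left(M + S\right) = \left(M + S\right)^{2}$)
$11013 c{\left(-14,-11 \right)} + D{\left(-2237,831 - 273 \right)} = 11013 \left(17 - \left(-70\right) \left(-11\right)\right) + \left(-2237 + \left(831 - 273\right)\right)^{2} = 11013 \left(17 - 770\right) + \left(-2237 + \left(831 - 273\right)\right)^{2} = 11013 \left(-753\right) + \left(-2237 + 558\right)^{2} = -8292789 + \left(-1679\right)^{2} = -8292789 + 2819041 = -5473748$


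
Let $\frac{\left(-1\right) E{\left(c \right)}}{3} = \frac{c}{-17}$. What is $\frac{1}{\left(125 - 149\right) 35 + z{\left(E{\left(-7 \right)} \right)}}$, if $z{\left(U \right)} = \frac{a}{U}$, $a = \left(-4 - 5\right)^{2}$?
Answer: $- \frac{7}{6339} \approx -0.0011043$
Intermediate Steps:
$E{\left(c \right)} = \frac{3 c}{17}$ ($E{\left(c \right)} = - 3 \frac{c}{-17} = - 3 c \left(- \frac{1}{17}\right) = - 3 \left(- \frac{c}{17}\right) = \frac{3 c}{17}$)
$a = 81$ ($a = \left(-9\right)^{2} = 81$)
$z{\left(U \right)} = \frac{81}{U}$
$\frac{1}{\left(125 - 149\right) 35 + z{\left(E{\left(-7 \right)} \right)}} = \frac{1}{\left(125 - 149\right) 35 + \frac{81}{\frac{3}{17} \left(-7\right)}} = \frac{1}{\left(-24\right) 35 + \frac{81}{- \frac{21}{17}}} = \frac{1}{-840 + 81 \left(- \frac{17}{21}\right)} = \frac{1}{-840 - \frac{459}{7}} = \frac{1}{- \frac{6339}{7}} = - \frac{7}{6339}$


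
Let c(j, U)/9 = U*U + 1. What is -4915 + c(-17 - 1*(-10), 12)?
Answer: -3610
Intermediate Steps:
c(j, U) = 9 + 9*U² (c(j, U) = 9*(U*U + 1) = 9*(U² + 1) = 9*(1 + U²) = 9 + 9*U²)
-4915 + c(-17 - 1*(-10), 12) = -4915 + (9 + 9*12²) = -4915 + (9 + 9*144) = -4915 + (9 + 1296) = -4915 + 1305 = -3610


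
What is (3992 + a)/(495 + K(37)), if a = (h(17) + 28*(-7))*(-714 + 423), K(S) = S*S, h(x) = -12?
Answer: 8065/233 ≈ 34.614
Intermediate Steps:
K(S) = S²
a = 60528 (a = (-12 + 28*(-7))*(-714 + 423) = (-12 - 196)*(-291) = -208*(-291) = 60528)
(3992 + a)/(495 + K(37)) = (3992 + 60528)/(495 + 37²) = 64520/(495 + 1369) = 64520/1864 = 64520*(1/1864) = 8065/233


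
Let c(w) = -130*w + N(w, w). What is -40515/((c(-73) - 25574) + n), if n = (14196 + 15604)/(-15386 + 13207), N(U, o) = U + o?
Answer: 17656437/7078994 ≈ 2.4942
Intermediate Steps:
c(w) = -128*w (c(w) = -130*w + (w + w) = -130*w + 2*w = -128*w)
n = -29800/2179 (n = 29800/(-2179) = 29800*(-1/2179) = -29800/2179 ≈ -13.676)
-40515/((c(-73) - 25574) + n) = -40515/((-128*(-73) - 25574) - 29800/2179) = -40515/((9344 - 25574) - 29800/2179) = -40515/(-16230 - 29800/2179) = -40515/(-35394970/2179) = -40515*(-2179/35394970) = 17656437/7078994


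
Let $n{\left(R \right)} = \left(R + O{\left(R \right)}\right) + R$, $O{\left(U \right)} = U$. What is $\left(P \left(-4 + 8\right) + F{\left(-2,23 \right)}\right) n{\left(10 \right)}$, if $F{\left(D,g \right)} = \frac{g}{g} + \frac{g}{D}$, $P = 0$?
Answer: $-315$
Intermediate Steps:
$F{\left(D,g \right)} = 1 + \frac{g}{D}$
$n{\left(R \right)} = 3 R$ ($n{\left(R \right)} = \left(R + R\right) + R = 2 R + R = 3 R$)
$\left(P \left(-4 + 8\right) + F{\left(-2,23 \right)}\right) n{\left(10 \right)} = \left(0 \left(-4 + 8\right) + \frac{-2 + 23}{-2}\right) 3 \cdot 10 = \left(0 \cdot 4 - \frac{21}{2}\right) 30 = \left(0 - \frac{21}{2}\right) 30 = \left(- \frac{21}{2}\right) 30 = -315$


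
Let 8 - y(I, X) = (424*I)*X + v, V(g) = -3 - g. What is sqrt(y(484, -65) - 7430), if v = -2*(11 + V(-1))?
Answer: 2*sqrt(3332909) ≈ 3651.3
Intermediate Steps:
v = -18 (v = -2*(11 + (-3 - 1*(-1))) = -2*(11 + (-3 + 1)) = -2*(11 - 2) = -2*9 = -18)
y(I, X) = 26 - 424*I*X (y(I, X) = 8 - ((424*I)*X - 18) = 8 - (424*I*X - 18) = 8 - (-18 + 424*I*X) = 8 + (18 - 424*I*X) = 26 - 424*I*X)
sqrt(y(484, -65) - 7430) = sqrt((26 - 424*484*(-65)) - 7430) = sqrt((26 + 13339040) - 7430) = sqrt(13339066 - 7430) = sqrt(13331636) = 2*sqrt(3332909)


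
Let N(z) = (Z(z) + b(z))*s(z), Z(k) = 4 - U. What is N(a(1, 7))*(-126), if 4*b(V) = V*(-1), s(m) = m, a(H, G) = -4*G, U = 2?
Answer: 31752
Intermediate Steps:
b(V) = -V/4 (b(V) = (V*(-1))/4 = (-V)/4 = -V/4)
Z(k) = 2 (Z(k) = 4 - 1*2 = 4 - 2 = 2)
N(z) = z*(2 - z/4) (N(z) = (2 - z/4)*z = z*(2 - z/4))
N(a(1, 7))*(-126) = ((-4*7)*(8 - (-4)*7)/4)*(-126) = ((1/4)*(-28)*(8 - 1*(-28)))*(-126) = ((1/4)*(-28)*(8 + 28))*(-126) = ((1/4)*(-28)*36)*(-126) = -252*(-126) = 31752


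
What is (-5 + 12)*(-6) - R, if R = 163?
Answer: -205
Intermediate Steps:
(-5 + 12)*(-6) - R = (-5 + 12)*(-6) - 1*163 = 7*(-6) - 163 = -42 - 163 = -205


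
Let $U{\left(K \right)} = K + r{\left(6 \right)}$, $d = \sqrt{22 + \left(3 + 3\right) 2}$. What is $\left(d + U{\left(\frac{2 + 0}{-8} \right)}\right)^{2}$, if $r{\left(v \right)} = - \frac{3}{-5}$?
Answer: $\frac{13649}{400} + \frac{7 \sqrt{34}}{10} \approx 38.204$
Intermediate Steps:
$r{\left(v \right)} = \frac{3}{5}$ ($r{\left(v \right)} = \left(-3\right) \left(- \frac{1}{5}\right) = \frac{3}{5}$)
$d = \sqrt{34}$ ($d = \sqrt{22 + 6 \cdot 2} = \sqrt{22 + 12} = \sqrt{34} \approx 5.8309$)
$U{\left(K \right)} = \frac{3}{5} + K$ ($U{\left(K \right)} = K + \frac{3}{5} = \frac{3}{5} + K$)
$\left(d + U{\left(\frac{2 + 0}{-8} \right)}\right)^{2} = \left(\sqrt{34} + \left(\frac{3}{5} + \frac{2 + 0}{-8}\right)\right)^{2} = \left(\sqrt{34} + \left(\frac{3}{5} + 2 \left(- \frac{1}{8}\right)\right)\right)^{2} = \left(\sqrt{34} + \left(\frac{3}{5} - \frac{1}{4}\right)\right)^{2} = \left(\sqrt{34} + \frac{7}{20}\right)^{2} = \left(\frac{7}{20} + \sqrt{34}\right)^{2}$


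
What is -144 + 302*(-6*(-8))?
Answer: 14352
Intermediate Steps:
-144 + 302*(-6*(-8)) = -144 + 302*48 = -144 + 14496 = 14352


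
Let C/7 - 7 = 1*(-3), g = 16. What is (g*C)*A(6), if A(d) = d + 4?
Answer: 4480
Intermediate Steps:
A(d) = 4 + d
C = 28 (C = 49 + 7*(1*(-3)) = 49 + 7*(-3) = 49 - 21 = 28)
(g*C)*A(6) = (16*28)*(4 + 6) = 448*10 = 4480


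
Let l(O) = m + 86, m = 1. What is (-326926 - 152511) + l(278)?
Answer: -479350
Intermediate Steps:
l(O) = 87 (l(O) = 1 + 86 = 87)
(-326926 - 152511) + l(278) = (-326926 - 152511) + 87 = -479437 + 87 = -479350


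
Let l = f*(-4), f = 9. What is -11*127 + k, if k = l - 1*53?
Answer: -1486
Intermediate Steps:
l = -36 (l = 9*(-4) = -36)
k = -89 (k = -36 - 1*53 = -36 - 53 = -89)
-11*127 + k = -11*127 - 89 = -1397 - 89 = -1486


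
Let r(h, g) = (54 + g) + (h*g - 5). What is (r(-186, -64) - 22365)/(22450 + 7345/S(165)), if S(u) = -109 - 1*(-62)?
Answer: -492372/1047805 ≈ -0.46991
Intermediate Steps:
S(u) = -47 (S(u) = -109 + 62 = -47)
r(h, g) = 49 + g + g*h (r(h, g) = (54 + g) + (g*h - 5) = (54 + g) + (-5 + g*h) = 49 + g + g*h)
(r(-186, -64) - 22365)/(22450 + 7345/S(165)) = ((49 - 64 - 64*(-186)) - 22365)/(22450 + 7345/(-47)) = ((49 - 64 + 11904) - 22365)/(22450 + 7345*(-1/47)) = (11889 - 22365)/(22450 - 7345/47) = -10476/1047805/47 = -10476*47/1047805 = -492372/1047805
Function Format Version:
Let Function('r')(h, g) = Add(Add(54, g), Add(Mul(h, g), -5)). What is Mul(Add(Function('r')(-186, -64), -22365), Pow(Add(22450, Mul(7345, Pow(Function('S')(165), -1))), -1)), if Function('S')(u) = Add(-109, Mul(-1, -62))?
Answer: Rational(-492372, 1047805) ≈ -0.46991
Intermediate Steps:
Function('S')(u) = -47 (Function('S')(u) = Add(-109, 62) = -47)
Function('r')(h, g) = Add(49, g, Mul(g, h)) (Function('r')(h, g) = Add(Add(54, g), Add(Mul(g, h), -5)) = Add(Add(54, g), Add(-5, Mul(g, h))) = Add(49, g, Mul(g, h)))
Mul(Add(Function('r')(-186, -64), -22365), Pow(Add(22450, Mul(7345, Pow(Function('S')(165), -1))), -1)) = Mul(Add(Add(49, -64, Mul(-64, -186)), -22365), Pow(Add(22450, Mul(7345, Pow(-47, -1))), -1)) = Mul(Add(Add(49, -64, 11904), -22365), Pow(Add(22450, Mul(7345, Rational(-1, 47))), -1)) = Mul(Add(11889, -22365), Pow(Add(22450, Rational(-7345, 47)), -1)) = Mul(-10476, Pow(Rational(1047805, 47), -1)) = Mul(-10476, Rational(47, 1047805)) = Rational(-492372, 1047805)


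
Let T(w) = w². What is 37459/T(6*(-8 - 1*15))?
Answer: 37459/19044 ≈ 1.9670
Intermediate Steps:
37459/T(6*(-8 - 1*15)) = 37459/((6*(-8 - 1*15))²) = 37459/((6*(-8 - 15))²) = 37459/((6*(-23))²) = 37459/((-138)²) = 37459/19044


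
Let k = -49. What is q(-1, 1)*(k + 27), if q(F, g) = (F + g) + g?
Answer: -22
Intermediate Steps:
q(F, g) = F + 2*g
q(-1, 1)*(k + 27) = (-1 + 2*1)*(-49 + 27) = (-1 + 2)*(-22) = 1*(-22) = -22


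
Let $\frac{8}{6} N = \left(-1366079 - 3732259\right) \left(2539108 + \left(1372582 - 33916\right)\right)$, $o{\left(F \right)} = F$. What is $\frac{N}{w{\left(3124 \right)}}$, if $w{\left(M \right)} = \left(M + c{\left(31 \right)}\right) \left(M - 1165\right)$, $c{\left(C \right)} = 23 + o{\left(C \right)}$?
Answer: $- \frac{706078662129}{296462} \approx -2.3817 \cdot 10^{6}$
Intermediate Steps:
$c{\left(C \right)} = 23 + C$
$w{\left(M \right)} = \left(-1165 + M\right) \left(54 + M\right)$ ($w{\left(M \right)} = \left(M + \left(23 + 31\right)\right) \left(M - 1165\right) = \left(M + 54\right) \left(-1165 + M\right) = \left(54 + M\right) \left(-1165 + M\right) = \left(-1165 + M\right) \left(54 + M\right)$)
$N = -14827651904709$ ($N = \frac{3 \left(-1366079 - 3732259\right) \left(2539108 + \left(1372582 - 33916\right)\right)}{4} = \frac{3 \left(- 5098338 \left(2539108 + \left(1372582 - 33916\right)\right)\right)}{4} = \frac{3 \left(- 5098338 \left(2539108 + 1338666\right)\right)}{4} = \frac{3 \left(\left(-5098338\right) 3877774\right)}{4} = \frac{3}{4} \left(-19770202539612\right) = -14827651904709$)
$\frac{N}{w{\left(3124 \right)}} = - \frac{14827651904709}{-62910 + 3124^{2} - 3470764} = - \frac{14827651904709}{-62910 + 9759376 - 3470764} = - \frac{14827651904709}{6225702} = \left(-14827651904709\right) \frac{1}{6225702} = - \frac{706078662129}{296462}$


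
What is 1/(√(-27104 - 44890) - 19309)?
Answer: -19309/372909475 - 13*I*√426/372909475 ≈ -5.1779e-5 - 7.1952e-7*I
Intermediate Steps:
1/(√(-27104 - 44890) - 19309) = 1/(√(-71994) - 19309) = 1/(13*I*√426 - 19309) = 1/(-19309 + 13*I*√426)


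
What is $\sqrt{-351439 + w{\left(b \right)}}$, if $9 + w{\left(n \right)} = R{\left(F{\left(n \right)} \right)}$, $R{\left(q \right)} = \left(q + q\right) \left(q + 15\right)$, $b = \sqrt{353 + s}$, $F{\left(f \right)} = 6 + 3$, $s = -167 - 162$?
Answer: $2 i \sqrt{87754} \approx 592.47 i$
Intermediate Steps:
$s = -329$ ($s = -167 - 162 = -329$)
$F{\left(f \right)} = 9$
$b = 2 \sqrt{6}$ ($b = \sqrt{353 - 329} = \sqrt{24} = 2 \sqrt{6} \approx 4.899$)
$R{\left(q \right)} = 2 q \left(15 + q\right)$
$w{\left(n \right)} = 423$ ($w{\left(n \right)} = -9 + 2 \cdot 9 \left(15 + 9\right) = -9 + 2 \cdot 9 \cdot 24 = -9 + 432 = 423$)
$\sqrt{-351439 + w{\left(b \right)}} = \sqrt{-351439 + 423} = \sqrt{-351016} = 2 i \sqrt{87754}$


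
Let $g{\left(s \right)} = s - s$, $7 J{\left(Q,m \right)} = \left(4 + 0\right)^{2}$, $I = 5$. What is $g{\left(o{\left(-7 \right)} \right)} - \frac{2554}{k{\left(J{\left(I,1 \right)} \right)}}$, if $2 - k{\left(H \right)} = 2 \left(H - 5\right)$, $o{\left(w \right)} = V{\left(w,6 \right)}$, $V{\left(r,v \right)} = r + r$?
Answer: $- \frac{8939}{26} \approx -343.81$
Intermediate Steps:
$V{\left(r,v \right)} = 2 r$
$o{\left(w \right)} = 2 w$
$J{\left(Q,m \right)} = \frac{16}{7}$ ($J{\left(Q,m \right)} = \frac{\left(4 + 0\right)^{2}}{7} = \frac{4^{2}}{7} = \frac{1}{7} \cdot 16 = \frac{16}{7}$)
$k{\left(H \right)} = 12 - 2 H$ ($k{\left(H \right)} = 2 - 2 \left(H - 5\right) = 2 - 2 \left(-5 + H\right) = 2 - \left(-10 + 2 H\right) = 12 - 2 H$)
$g{\left(s \right)} = 0$
$g{\left(o{\left(-7 \right)} \right)} - \frac{2554}{k{\left(J{\left(I,1 \right)} \right)}} = 0 - \frac{2554}{12 - \frac{32}{7}} = 0 - \frac{2554}{\frac{52}{7}} = 0 - \frac{8939}{26} = - \frac{8939}{26}$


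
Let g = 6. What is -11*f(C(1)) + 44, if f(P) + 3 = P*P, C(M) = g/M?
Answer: -319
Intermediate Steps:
C(M) = 6/M
f(P) = -3 + P² (f(P) = -3 + P*P = -3 + P²)
-11*f(C(1)) + 44 = -11*(-3 + (6/1)²) + 44 = -11*(-3 + (6*1)²) + 44 = -11*(-3 + 6²) + 44 = -11*(-3 + 36) + 44 = -11*33 + 44 = -363 + 44 = -319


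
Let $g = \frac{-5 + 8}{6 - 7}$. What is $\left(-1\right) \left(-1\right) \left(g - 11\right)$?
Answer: $-14$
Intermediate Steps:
$g = -3$ ($g = \frac{3}{-1} = 3 \left(-1\right) = -3$)
$\left(-1\right) \left(-1\right) \left(g - 11\right) = \left(-1\right) \left(-1\right) \left(-3 - 11\right) = 1 \left(-14\right) = -14$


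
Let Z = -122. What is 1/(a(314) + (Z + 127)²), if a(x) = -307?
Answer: -1/282 ≈ -0.0035461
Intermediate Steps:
1/(a(314) + (Z + 127)²) = 1/(-307 + (-122 + 127)²) = 1/(-307 + 5²) = 1/(-307 + 25) = 1/(-282) = -1/282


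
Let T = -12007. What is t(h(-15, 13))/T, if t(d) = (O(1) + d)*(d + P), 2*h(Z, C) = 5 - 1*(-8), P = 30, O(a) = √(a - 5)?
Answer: -949/48028 - 73*I/12007 ≈ -0.019759 - 0.0060798*I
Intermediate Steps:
O(a) = √(-5 + a)
h(Z, C) = 13/2 (h(Z, C) = (5 - 1*(-8))/2 = (5 + 8)/2 = (½)*13 = 13/2)
t(d) = (30 + d)*(d + 2*I) (t(d) = (√(-5 + 1) + d)*(d + 30) = (√(-4) + d)*(30 + d) = (2*I + d)*(30 + d) = (d + 2*I)*(30 + d) = (30 + d)*(d + 2*I))
t(h(-15, 13))/T = ((13/2)² + 60*I + 2*(13/2)*(15 + I))/(-12007) = (169/4 + 60*I + (195 + 13*I))*(-1/12007) = (949/4 + 73*I)*(-1/12007) = -949/48028 - 73*I/12007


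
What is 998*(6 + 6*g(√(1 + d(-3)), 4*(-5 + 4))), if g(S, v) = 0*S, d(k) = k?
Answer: 5988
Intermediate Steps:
g(S, v) = 0
998*(6 + 6*g(√(1 + d(-3)), 4*(-5 + 4))) = 998*(6 + 6*0) = 998*(6 + 0) = 998*6 = 5988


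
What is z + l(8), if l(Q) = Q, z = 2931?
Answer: 2939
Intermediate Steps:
z + l(8) = 2931 + 8 = 2939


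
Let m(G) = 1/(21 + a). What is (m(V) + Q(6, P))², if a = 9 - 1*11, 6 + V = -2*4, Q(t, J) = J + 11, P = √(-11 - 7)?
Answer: 37602/361 + 1260*I*√2/19 ≈ 104.16 + 93.785*I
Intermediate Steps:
P = 3*I*√2 (P = √(-18) = 3*I*√2 ≈ 4.2426*I)
Q(t, J) = 11 + J
V = -14 (V = -6 - 2*4 = -6 - 8 = -14)
a = -2 (a = 9 - 11 = -2)
m(G) = 1/19 (m(G) = 1/(21 - 2) = 1/19)
(m(V) + Q(6, P))² = (1/19 + (11 + 3*I*√2))² = (210/19 + 3*I*√2)²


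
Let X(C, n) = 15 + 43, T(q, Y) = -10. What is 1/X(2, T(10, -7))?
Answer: 1/58 ≈ 0.017241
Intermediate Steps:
X(C, n) = 58
1/X(2, T(10, -7)) = 1/58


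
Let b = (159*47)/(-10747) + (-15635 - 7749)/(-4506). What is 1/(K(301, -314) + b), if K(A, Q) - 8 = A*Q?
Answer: -24212991/2288164110191 ≈ -1.0582e-5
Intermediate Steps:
K(A, Q) = 8 + A*Q
b = 108817255/24212991 (b = 7473*(-1/10747) - 23384*(-1/4506) = -7473/10747 + 11692/2253 = 108817255/24212991 ≈ 4.4942)
1/(K(301, -314) + b) = 1/((8 + 301*(-314)) + 108817255/24212991) = 1/((8 - 94514) + 108817255/24212991) = 1/(-94506 + 108817255/24212991) = 1/(-2288164110191/24212991) = -24212991/2288164110191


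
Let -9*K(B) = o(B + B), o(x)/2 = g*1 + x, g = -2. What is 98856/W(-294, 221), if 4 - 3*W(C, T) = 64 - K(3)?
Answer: -667278/137 ≈ -4870.6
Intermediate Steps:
o(x) = -4 + 2*x (o(x) = 2*(-2*1 + x) = 2*(-2 + x) = -4 + 2*x)
K(B) = 4/9 - 4*B/9 (K(B) = -(-4 + 2*(B + B))/9 = -(-4 + 2*(2*B))/9 = -(-4 + 4*B)/9 = 4/9 - 4*B/9)
W(C, T) = -548/27 (W(C, T) = 4/3 - (64 - (4/9 - 4/9*3))/3 = 4/3 - (64 - (4/9 - 4/3))/3 = 4/3 - (64 - 1*(-8/9))/3 = 4/3 - (64 + 8/9)/3 = 4/3 - 1/3*584/9 = 4/3 - 584/27 = -548/27)
98856/W(-294, 221) = 98856/(-548/27) = 98856*(-27/548) = -667278/137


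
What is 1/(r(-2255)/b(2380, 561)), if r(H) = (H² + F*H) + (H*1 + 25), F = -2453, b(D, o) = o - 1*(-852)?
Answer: 1413/10614310 ≈ 0.00013312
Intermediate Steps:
b(D, o) = 852 + o (b(D, o) = o + 852 = 852 + o)
r(H) = 25 + H² - 2452*H (r(H) = (H² - 2453*H) + (H*1 + 25) = (H² - 2453*H) + (H + 25) = (H² - 2453*H) + (25 + H) = 25 + H² - 2452*H)
1/(r(-2255)/b(2380, 561)) = 1/((25 + (-2255)² - 2452*(-2255))/(852 + 561)) = 1/((25 + 5085025 + 5529260)/1413) = 1/(10614310*(1/1413)) = 1/(10614310/1413) = 1413/10614310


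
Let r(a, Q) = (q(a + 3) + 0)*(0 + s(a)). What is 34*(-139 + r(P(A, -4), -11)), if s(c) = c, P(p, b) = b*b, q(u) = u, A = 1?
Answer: 5610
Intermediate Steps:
P(p, b) = b**2
r(a, Q) = a*(3 + a) (r(a, Q) = ((a + 3) + 0)*(0 + a) = ((3 + a) + 0)*a = (3 + a)*a = a*(3 + a))
34*(-139 + r(P(A, -4), -11)) = 34*(-139 + (-4)**2*(3 + (-4)**2)) = 34*(-139 + 16*(3 + 16)) = 34*(-139 + 16*19) = 34*(-139 + 304) = 34*165 = 5610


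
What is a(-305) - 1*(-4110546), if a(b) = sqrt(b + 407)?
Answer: 4110546 + sqrt(102) ≈ 4.1106e+6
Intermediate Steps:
a(b) = sqrt(407 + b)
a(-305) - 1*(-4110546) = sqrt(407 - 305) - 1*(-4110546) = sqrt(102) + 4110546 = 4110546 + sqrt(102)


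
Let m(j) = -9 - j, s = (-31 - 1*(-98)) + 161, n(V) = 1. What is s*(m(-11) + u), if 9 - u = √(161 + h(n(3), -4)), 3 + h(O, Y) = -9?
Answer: 2508 - 228*√149 ≈ -275.09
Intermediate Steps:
s = 228 (s = (-31 + 98) + 161 = 67 + 161 = 228)
h(O, Y) = -12 (h(O, Y) = -3 - 9 = -12)
u = 9 - √149 (u = 9 - √(161 - 12) = 9 - √149 ≈ -3.2066)
s*(m(-11) + u) = 228*((-9 - 1*(-11)) + (9 - √149)) = 228*((-9 + 11) + (9 - √149)) = 228*(2 + (9 - √149)) = 228*(11 - √149) = 2508 - 228*√149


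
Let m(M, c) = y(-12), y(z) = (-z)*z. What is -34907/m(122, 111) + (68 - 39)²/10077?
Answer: 117292981/483696 ≈ 242.49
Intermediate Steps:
y(z) = -z²
m(M, c) = -144 (m(M, c) = -1*(-12)² = -1*144 = -144)
-34907/m(122, 111) + (68 - 39)²/10077 = -34907/(-144) + (68 - 39)²/10077 = -34907*(-1/144) + 29²*(1/10077) = 34907/144 + 841*(1/10077) = 34907/144 + 841/10077 = 117292981/483696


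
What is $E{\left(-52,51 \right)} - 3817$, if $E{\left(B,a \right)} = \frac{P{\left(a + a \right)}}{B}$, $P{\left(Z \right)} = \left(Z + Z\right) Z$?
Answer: $- \frac{54823}{13} \approx -4217.2$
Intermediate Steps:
$P{\left(Z \right)} = 2 Z^{2}$ ($P{\left(Z \right)} = 2 Z Z = 2 Z^{2}$)
$E{\left(B,a \right)} = \frac{8 a^{2}}{B}$ ($E{\left(B,a \right)} = \frac{2 \left(a + a\right)^{2}}{B} = \frac{2 \left(2 a\right)^{2}}{B} = \frac{2 \cdot 4 a^{2}}{B} = \frac{8 a^{2}}{B}$)
$E{\left(-52,51 \right)} - 3817 = \frac{8 \cdot 51^{2}}{-52} - 3817 = 8 \left(- \frac{1}{52}\right) 2601 - 3817 = - \frac{5202}{13} - 3817 = - \frac{54823}{13}$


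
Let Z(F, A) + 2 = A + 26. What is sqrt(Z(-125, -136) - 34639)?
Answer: I*sqrt(34751) ≈ 186.42*I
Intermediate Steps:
Z(F, A) = 24 + A (Z(F, A) = -2 + (A + 26) = -2 + (26 + A) = 24 + A)
sqrt(Z(-125, -136) - 34639) = sqrt((24 - 136) - 34639) = sqrt(-112 - 34639) = sqrt(-34751) = I*sqrt(34751)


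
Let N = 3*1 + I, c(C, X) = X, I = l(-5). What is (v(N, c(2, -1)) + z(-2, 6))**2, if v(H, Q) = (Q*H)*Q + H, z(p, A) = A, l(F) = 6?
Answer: 576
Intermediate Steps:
I = 6
N = 9 (N = 3*1 + 6 = 3 + 6 = 9)
v(H, Q) = H + H*Q**2 (v(H, Q) = (H*Q)*Q + H = H*Q**2 + H = H + H*Q**2)
(v(N, c(2, -1)) + z(-2, 6))**2 = (9*(1 + (-1)**2) + 6)**2 = (9*(1 + 1) + 6)**2 = (9*2 + 6)**2 = (18 + 6)**2 = 24**2 = 576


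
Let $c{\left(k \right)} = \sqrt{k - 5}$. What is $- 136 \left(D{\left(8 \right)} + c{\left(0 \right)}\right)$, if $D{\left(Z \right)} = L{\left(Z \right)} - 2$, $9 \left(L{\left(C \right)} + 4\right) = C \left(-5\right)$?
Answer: $\frac{12784}{9} - 136 i \sqrt{5} \approx 1420.4 - 304.11 i$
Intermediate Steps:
$L{\left(C \right)} = -4 - \frac{5 C}{9}$ ($L{\left(C \right)} = -4 + \frac{C \left(-5\right)}{9} = -4 + \frac{\left(-5\right) C}{9} = -4 - \frac{5 C}{9}$)
$c{\left(k \right)} = \sqrt{-5 + k}$
$D{\left(Z \right)} = -6 - \frac{5 Z}{9}$ ($D{\left(Z \right)} = \left(-4 - \frac{5 Z}{9}\right) - 2 = -6 - \frac{5 Z}{9}$)
$- 136 \left(D{\left(8 \right)} + c{\left(0 \right)}\right) = - 136 \left(\left(-6 - \frac{40}{9}\right) + \sqrt{-5 + 0}\right) = - 136 \left(\left(-6 - \frac{40}{9}\right) + \sqrt{-5}\right) = - 136 \left(- \frac{94}{9} + i \sqrt{5}\right) = \frac{12784}{9} - 136 i \sqrt{5}$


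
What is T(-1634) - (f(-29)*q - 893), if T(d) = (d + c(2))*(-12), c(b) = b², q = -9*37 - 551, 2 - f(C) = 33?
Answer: -6951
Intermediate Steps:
f(C) = -31 (f(C) = 2 - 1*33 = 2 - 33 = -31)
q = -884 (q = -333 - 551 = -884)
T(d) = -48 - 12*d (T(d) = (d + 2²)*(-12) = (d + 4)*(-12) = (4 + d)*(-12) = -48 - 12*d)
T(-1634) - (f(-29)*q - 893) = (-48 - 12*(-1634)) - (-31*(-884) - 893) = (-48 + 19608) - (27404 - 893) = 19560 - 1*26511 = 19560 - 26511 = -6951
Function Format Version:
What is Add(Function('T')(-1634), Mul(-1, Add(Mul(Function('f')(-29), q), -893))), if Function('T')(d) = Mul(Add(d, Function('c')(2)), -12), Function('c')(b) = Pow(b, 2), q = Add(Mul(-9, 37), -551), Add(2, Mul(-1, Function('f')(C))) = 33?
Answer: -6951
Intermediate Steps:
Function('f')(C) = -31 (Function('f')(C) = Add(2, Mul(-1, 33)) = Add(2, -33) = -31)
q = -884 (q = Add(-333, -551) = -884)
Function('T')(d) = Add(-48, Mul(-12, d)) (Function('T')(d) = Mul(Add(d, Pow(2, 2)), -12) = Mul(Add(d, 4), -12) = Mul(Add(4, d), -12) = Add(-48, Mul(-12, d)))
Add(Function('T')(-1634), Mul(-1, Add(Mul(Function('f')(-29), q), -893))) = Add(Add(-48, Mul(-12, -1634)), Mul(-1, Add(Mul(-31, -884), -893))) = Add(Add(-48, 19608), Mul(-1, Add(27404, -893))) = Add(19560, Mul(-1, 26511)) = Add(19560, -26511) = -6951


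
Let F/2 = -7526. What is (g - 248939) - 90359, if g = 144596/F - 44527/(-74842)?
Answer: -95559184975265/281630446 ≈ -3.3931e+5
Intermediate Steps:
F = -15052 (F = 2*(-7526) = -15052)
g = -2537908357/281630446 (g = 144596/(-15052) - 44527/(-74842) = 144596*(-1/15052) - 44527*(-1/74842) = -36149/3763 + 44527/74842 = -2537908357/281630446 ≈ -9.0115)
(g - 248939) - 90359 = (-2537908357/281630446 - 248939) - 90359 = -70111339505151/281630446 - 90359 = -95559184975265/281630446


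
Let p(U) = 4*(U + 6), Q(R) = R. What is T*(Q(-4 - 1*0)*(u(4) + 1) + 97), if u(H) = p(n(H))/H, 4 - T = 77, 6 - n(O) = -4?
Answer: -2117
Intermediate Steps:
n(O) = 10 (n(O) = 6 - 1*(-4) = 6 + 4 = 10)
T = -73 (T = 4 - 1*77 = 4 - 77 = -73)
p(U) = 24 + 4*U (p(U) = 4*(6 + U) = 24 + 4*U)
u(H) = 64/H (u(H) = (24 + 4*10)/H = (24 + 40)/H = 64/H)
T*(Q(-4 - 1*0)*(u(4) + 1) + 97) = -73*((-4 - 1*0)*(64/4 + 1) + 97) = -73*((-4 + 0)*(64*(¼) + 1) + 97) = -73*(-4*(16 + 1) + 97) = -73*(-4*17 + 97) = -73*(-68 + 97) = -73*29 = -2117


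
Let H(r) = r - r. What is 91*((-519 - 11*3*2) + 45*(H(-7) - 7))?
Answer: -81900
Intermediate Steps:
H(r) = 0
91*((-519 - 11*3*2) + 45*(H(-7) - 7)) = 91*((-519 - 11*3*2) + 45*(0 - 7)) = 91*((-519 - 33*2) + 45*(-7)) = 91*((-519 - 66) - 315) = 91*(-585 - 315) = 91*(-900) = -81900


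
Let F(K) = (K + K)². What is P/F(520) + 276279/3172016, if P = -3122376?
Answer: -75042212997/26803535200 ≈ -2.7997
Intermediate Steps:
F(K) = 4*K² (F(K) = (2*K)² = 4*K²)
P/F(520) + 276279/3172016 = -3122376/(4*520²) + 276279/3172016 = -3122376/(4*270400) + 276279*(1/3172016) = -3122376/1081600 + 276279/3172016 = -3122376*1/1081600 + 276279/3172016 = -390297/135200 + 276279/3172016 = -75042212997/26803535200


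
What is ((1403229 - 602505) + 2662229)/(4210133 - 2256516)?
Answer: 3462953/1953617 ≈ 1.7726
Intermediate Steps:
((1403229 - 602505) + 2662229)/(4210133 - 2256516) = (800724 + 2662229)/1953617 = 3462953*(1/1953617) = 3462953/1953617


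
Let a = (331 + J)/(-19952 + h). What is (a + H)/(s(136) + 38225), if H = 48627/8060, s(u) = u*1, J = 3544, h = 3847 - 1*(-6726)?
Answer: 22360007/152625780060 ≈ 0.00014650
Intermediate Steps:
h = 10573 (h = 3847 + 6726 = 10573)
s(u) = u
a = -3875/9379 (a = (331 + 3544)/(-19952 + 10573) = 3875/(-9379) = 3875*(-1/9379) = -3875/9379 ≈ -0.41316)
H = 48627/8060 (H = 48627*(1/8060) = 48627/8060 ≈ 6.0331)
(a + H)/(s(136) + 38225) = (-3875/9379 + 48627/8060)/(136 + 38225) = (424840133/75594740)/38361 = (424840133/75594740)*(1/38361) = 22360007/152625780060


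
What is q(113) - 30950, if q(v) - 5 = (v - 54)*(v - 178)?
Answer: -34780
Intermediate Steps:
q(v) = 5 + (-178 + v)*(-54 + v) (q(v) = 5 + (v - 54)*(v - 178) = 5 + (-54 + v)*(-178 + v) = 5 + (-178 + v)*(-54 + v))
q(113) - 30950 = (9617 + 113² - 232*113) - 30950 = (9617 + 12769 - 26216) - 30950 = -3830 - 30950 = -34780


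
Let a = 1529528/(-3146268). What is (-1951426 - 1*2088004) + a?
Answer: -3177282719192/786567 ≈ -4.0394e+6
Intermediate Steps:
a = -382382/786567 (a = 1529528*(-1/3146268) = -382382/786567 ≈ -0.48614)
(-1951426 - 1*2088004) + a = (-1951426 - 1*2088004) - 382382/786567 = (-1951426 - 2088004) - 382382/786567 = -4039430 - 382382/786567 = -3177282719192/786567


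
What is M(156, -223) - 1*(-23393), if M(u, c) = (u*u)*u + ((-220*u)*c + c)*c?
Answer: -1702829742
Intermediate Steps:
M(u, c) = u**3 + c*(c - 220*c*u) (M(u, c) = u**2*u + (-220*c*u + c)*c = u**3 + (c - 220*c*u)*c = u**3 + c*(c - 220*c*u))
M(156, -223) - 1*(-23393) = ((-223)**2 + 156**3 - 220*156*(-223)**2) - 1*(-23393) = (49729 + 3796416 - 220*156*49729) + 23393 = (49729 + 3796416 - 1706699280) + 23393 = -1702853135 + 23393 = -1702829742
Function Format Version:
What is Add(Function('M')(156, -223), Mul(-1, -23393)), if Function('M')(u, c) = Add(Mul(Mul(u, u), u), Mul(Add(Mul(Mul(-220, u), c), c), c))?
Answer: -1702829742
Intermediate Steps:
Function('M')(u, c) = Add(Pow(u, 3), Mul(c, Add(c, Mul(-220, c, u)))) (Function('M')(u, c) = Add(Mul(Pow(u, 2), u), Mul(Add(Mul(-220, c, u), c), c)) = Add(Pow(u, 3), Mul(Add(c, Mul(-220, c, u)), c)) = Add(Pow(u, 3), Mul(c, Add(c, Mul(-220, c, u)))))
Add(Function('M')(156, -223), Mul(-1, -23393)) = Add(Add(Pow(-223, 2), Pow(156, 3), Mul(-220, 156, Pow(-223, 2))), Mul(-1, -23393)) = Add(Add(49729, 3796416, Mul(-220, 156, 49729)), 23393) = Add(Add(49729, 3796416, -1706699280), 23393) = Add(-1702853135, 23393) = -1702829742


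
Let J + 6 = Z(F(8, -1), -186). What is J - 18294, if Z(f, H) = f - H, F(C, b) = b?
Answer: -18115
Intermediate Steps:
J = 179 (J = -6 + (-1 - 1*(-186)) = -6 + (-1 + 186) = -6 + 185 = 179)
J - 18294 = 179 - 18294 = -18115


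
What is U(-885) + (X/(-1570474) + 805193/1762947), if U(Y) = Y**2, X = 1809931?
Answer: 2168483703013766375/2768662426878 ≈ 7.8322e+5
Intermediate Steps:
U(-885) + (X/(-1570474) + 805193/1762947) = (-885)**2 + (1809931/(-1570474) + 805193/1762947) = 783225 + (1809931*(-1/1570474) + 805193*(1/1762947)) = 783225 + (-1809931/1570474 + 805193/1762947) = 783225 - 1926277755175/2768662426878 = 2168483703013766375/2768662426878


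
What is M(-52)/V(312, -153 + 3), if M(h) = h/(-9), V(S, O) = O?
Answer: -26/675 ≈ -0.038519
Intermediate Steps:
M(h) = -h/9 (M(h) = h*(-1/9) = -h/9)
M(-52)/V(312, -153 + 3) = (-1/9*(-52))/(-153 + 3) = (52/9)/(-150) = (52/9)*(-1/150) = -26/675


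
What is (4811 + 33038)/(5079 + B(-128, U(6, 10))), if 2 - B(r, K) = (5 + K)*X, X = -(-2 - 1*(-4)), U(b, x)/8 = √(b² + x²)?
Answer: 192689259/25883465 - 1211168*√34/25883465 ≈ 7.1716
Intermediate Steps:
U(b, x) = 8*√(b² + x²)
X = -2 (X = -(-2 + 4) = -1*2 = -2)
B(r, K) = 12 + 2*K (B(r, K) = 2 - (5 + K)*(-2) = 2 - (-10 - 2*K) = 2 + (10 + 2*K) = 12 + 2*K)
(4811 + 33038)/(5079 + B(-128, U(6, 10))) = (4811 + 33038)/(5079 + (12 + 2*(8*√(6² + 10²)))) = 37849/(5079 + (12 + 2*(8*√(36 + 100)))) = 37849/(5079 + (12 + 2*(8*√136))) = 37849/(5079 + (12 + 2*(8*(2*√34)))) = 37849/(5079 + (12 + 2*(16*√34))) = 37849/(5079 + (12 + 32*√34)) = 37849/(5091 + 32*√34)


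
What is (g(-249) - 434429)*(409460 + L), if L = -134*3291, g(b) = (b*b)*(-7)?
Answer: 27385260824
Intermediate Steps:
g(b) = -7*b**2 (g(b) = b**2*(-7) = -7*b**2)
L = -440994
(g(-249) - 434429)*(409460 + L) = (-7*(-249)**2 - 434429)*(409460 - 440994) = (-7*62001 - 434429)*(-31534) = (-434007 - 434429)*(-31534) = -868436*(-31534) = 27385260824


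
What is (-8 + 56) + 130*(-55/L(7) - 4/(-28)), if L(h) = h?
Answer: -6684/7 ≈ -954.86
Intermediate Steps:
(-8 + 56) + 130*(-55/L(7) - 4/(-28)) = (-8 + 56) + 130*(-55/7 - 4/(-28)) = 48 + 130*(-55*⅐ - 4*(-1/28)) = 48 + 130*(-55/7 + ⅐) = 48 + 130*(-54/7) = 48 - 7020/7 = -6684/7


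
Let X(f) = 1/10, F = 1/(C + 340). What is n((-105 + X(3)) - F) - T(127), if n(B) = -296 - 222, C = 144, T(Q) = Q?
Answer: -645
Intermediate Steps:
F = 1/484 (F = 1/(144 + 340) = 1/484 ≈ 0.0020661)
X(f) = 1/10
n(B) = -518
n((-105 + X(3)) - F) - T(127) = -518 - 1*127 = -518 - 127 = -645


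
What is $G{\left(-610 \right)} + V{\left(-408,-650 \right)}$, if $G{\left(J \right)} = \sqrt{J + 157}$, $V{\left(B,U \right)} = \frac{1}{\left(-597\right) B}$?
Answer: $\frac{1}{243576} + i \sqrt{453} \approx 4.1055 \cdot 10^{-6} + 21.284 i$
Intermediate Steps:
$V{\left(B,U \right)} = - \frac{1}{597 B}$
$G{\left(J \right)} = \sqrt{157 + J}$
$G{\left(-610 \right)} + V{\left(-408,-650 \right)} = \sqrt{157 - 610} - \frac{1}{597 \left(-408\right)} = \sqrt{-453} - - \frac{1}{243576} = i \sqrt{453} + \frac{1}{243576} = \frac{1}{243576} + i \sqrt{453}$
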